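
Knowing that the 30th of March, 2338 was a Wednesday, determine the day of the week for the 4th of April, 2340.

Thursday

March 30, 2338 → March 30, 2339: 365 days.
March 30, 2339 → March 30, 2340: 366 days (2340 is a leap year).
March 2340: 31 − 30 = 1 day remains.
April 1–4, 2340: 4 days.
Residual: 5 days.
Total: 736 days.
736 mod 7 = 1, so 1 day after Wednesday is Thursday.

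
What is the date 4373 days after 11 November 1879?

1 November 1891

Count 4373 days after November 11, 1879:
From November 11, 1879 to November 11, 1890: 11 years, of which 3 contain a Feb 29 — 8×365 + 3×366 = 4018 days.
November 1890: 30 − 11 = 19 days remain.
Then 11 full months totalling 335 days.
November 1, 1891: 1 day.
Residual: 355 days.
Total: 4373 days.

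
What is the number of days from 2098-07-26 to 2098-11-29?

July 2098: 31 − 26 = 5 days remain.
Then August (31), September (30), October (31): 31 + 30 + 31 = 92 days.
November 1–29, 2098: 29 days.
Total: 5 + 92 + 29 = 126 days.

126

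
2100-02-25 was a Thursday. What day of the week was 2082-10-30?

Friday

Count forward from the earlier date (October 30, 2082) to the later (February 25, 2100):
Day-of-year of October 30, 2082: 303.
Day-of-year of February 25, 2100: 56.
2082 has 365 days, so 365 − 303 = 62 days remain in 2082.
Full years 2083–2099: 13 common + 4 leap = 13×365 + 4×366 = 6209 days.
Total: 62 + 6209 + 56 = 6327 days.
6327 mod 7 = 6, so 6 days before Thursday is Friday.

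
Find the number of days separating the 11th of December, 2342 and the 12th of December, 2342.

1

Within December 2342: 12 − 11 = 1 day.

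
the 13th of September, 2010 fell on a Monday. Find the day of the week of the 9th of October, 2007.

Count forward from the earlier date (October 9, 2007) to the later (September 13, 2010):
Day-of-year of October 9, 2007: 282.
Day-of-year of September 13, 2010: 256.
2007 has 365 days, so 365 − 282 = 83 days remain in 2007.
Full years: 2008: 366; 2009: 365. Sum = 731.
Total: 83 + 731 + 256 = 1070 days.
1070 mod 7 = 6, so 6 days before Monday is Tuesday.

Tuesday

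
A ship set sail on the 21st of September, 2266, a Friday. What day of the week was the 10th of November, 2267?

Sunday

September 21, 2266 → September 21, 2267: 365 days.
September 2267: 30 − 21 = 9 days remain.
Then October (31): 31 days.
November 1–10, 2267: 10 days.
Residual: 50 days.
Total: 415 days.
415 mod 7 = 2, so 2 days after Friday is Sunday.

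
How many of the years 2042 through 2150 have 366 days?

Years divisible by 4: 2044, 2048, …, 2148 — 27 in all.
Of these, 2100 is divisible by 100 but not 400, so not leap.
Leap years: 27 − 1 = 26.

26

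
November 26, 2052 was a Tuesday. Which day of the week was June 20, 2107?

Monday

Day-of-year of November 26, 2052: 331.
Day-of-year of June 20, 2107: 171.
2052 has 366 days, so 366 − 331 = 35 days remain in 2052.
Full years 2053–2106: 42 common + 12 leap = 42×365 + 12×366 = 19722 days.
Total: 35 + 19722 + 171 = 19928 days.
19928 mod 7 = 6, so 6 days after Tuesday is Monday.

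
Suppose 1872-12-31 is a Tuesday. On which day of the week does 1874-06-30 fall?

December 1872: 31 − 31 = 0 days remain.
Then 17 full months totalling 516 days.
June 1–30, 1874: 30 days.
Total: 0 + 516 + 30 = 546 days.
546 is a multiple of 7, so 1874-06-30 falls on the same weekday: Tuesday.

Tuesday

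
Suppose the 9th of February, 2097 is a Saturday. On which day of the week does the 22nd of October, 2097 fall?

Tuesday

February 2097: 28 − 9 = 19 days remain (2097 is not a leap year, so February has 28 days).
Then March (31), April (30), May (31), June (30), July (31), August (31), September (30): 31 + 30 + 31 + 30 + 31 + 31 + 30 = 214 days.
October 1–22, 2097: 22 days.
Total: 19 + 214 + 22 = 255 days.
255 mod 7 = 3, so 3 days after Saturday is Tuesday.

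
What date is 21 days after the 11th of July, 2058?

the 1st of August, 2058

Count 21 days after July 11, 2058:
July 2058: 31 − 11 = 20 days remain.
August 1, 2058: 1 day.
Total: 20 + 1 = 21 days.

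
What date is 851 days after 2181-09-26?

2184-01-25

Count 851 days after September 26, 2181:
September 26, 2181 → September 26, 2182: 365 days.
September 26, 2182 → September 26, 2183: 365 days.
September 2183: 30 − 26 = 4 days remain.
Then October (31), November (30), December (31): 31 + 30 + 31 = 92 days.
January 1–25, 2184: 25 days.
Residual: 121 days.
Total: 851 days.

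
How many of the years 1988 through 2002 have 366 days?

Years divisible by 4 in [1988, 2002]: 1988, 1992, 1996, 2000.
2000 is divisible by 400, so still leap.
No century exceptions apply. Count: 4.

4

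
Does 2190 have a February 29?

No

2190 is not a leap year.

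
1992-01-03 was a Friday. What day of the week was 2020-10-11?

Sunday

Day-of-year of January 3, 1992: 3.
Day-of-year of October 11, 2020: 285.
1992 has 366 days, so 366 − 3 = 363 days remain in 1992.
Full years 1993–2019: 21 common + 6 leap = 21×365 + 6×366 = 9861 days.
Total: 363 + 9861 + 285 = 10509 days.
10509 mod 7 = 2, so 2 days after Friday is Sunday.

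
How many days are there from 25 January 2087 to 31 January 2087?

Within January 2087: 31 − 25 = 6 days.

6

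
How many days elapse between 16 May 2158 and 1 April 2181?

8356

From May 16, 2158 to May 16, 2180: 22 years, of which 6 contain a Feb 29 — 16×365 + 6×366 = 8036 days.
May 2180: 31 − 16 = 15 days remain.
Then 10 full months totalling 304 days.
April 1, 2181: 1 day.
Residual: 320 days.
Total: 8356 days.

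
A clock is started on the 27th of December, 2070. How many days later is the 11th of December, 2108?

13863

From December 27, 2070 to December 27, 2107: 37 years, of which 8 contain a Feb 29 — 29×365 + 8×366 = 13513 days.
(2100 is not a leap year (divisible by 100 but not 400).)
December 2107: 31 − 27 = 4 days remain.
Then 11 full months totalling 335 days.
December 1–11, 2108: 11 days.
Residual: 350 days.
Total: 13863 days.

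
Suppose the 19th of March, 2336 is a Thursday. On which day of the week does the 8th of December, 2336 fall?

March 2336: 31 − 19 = 12 days remain.
Then April (30), May (31), June (30), July (31), August (31), September (30), October (31), November (30): 30 + 31 + 30 + 31 + 31 + 30 + 31 + 30 = 244 days.
December 1–8, 2336: 8 days.
Total: 12 + 244 + 8 = 264 days.
264 mod 7 = 5, so 5 days after Thursday is Tuesday.

Tuesday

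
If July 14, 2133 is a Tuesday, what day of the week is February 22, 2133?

Count forward from the earlier date (February 22, 2133) to the later (July 14, 2133):
February 2133: 28 − 22 = 6 days remain (2133 is not a leap year, so February has 28 days).
Then March (31), April (30), May (31), June (30): 31 + 30 + 31 + 30 = 122 days.
July 1–14, 2133: 14 days.
Total: 6 + 122 + 14 = 142 days.
142 mod 7 = 2, so 2 days before Tuesday is Sunday.

Sunday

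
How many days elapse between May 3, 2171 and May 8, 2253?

29955

From May 3, 2171 to May 3, 2253: 82 years, of which 20 contain a Feb 29 — 62×365 + 20×366 = 29950 days.
(2200 is not a leap year (divisible by 100 but not 400).)
Within May 2253: 8 − 3 = 5 days.
Total: 29955 days.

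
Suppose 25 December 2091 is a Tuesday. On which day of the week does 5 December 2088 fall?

Count forward from the earlier date (December 5, 2088) to the later (December 25, 2091):
Day-of-year of December 5, 2088: 340.
Day-of-year of December 25, 2091: 359.
2088 has 366 days, so 366 − 340 = 26 days remain in 2088.
Full years: 2089: 365; 2090: 365. Sum = 730.
Total: 26 + 730 + 359 = 1115 days.
1115 mod 7 = 2, so 2 days before Tuesday is Sunday.

Sunday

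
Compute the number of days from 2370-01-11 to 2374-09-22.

1715

Day-of-year of January 11, 2370: 11.
Day-of-year of September 22, 2374: 265.
2370 has 365 days, so 365 − 11 = 354 days remain in 2370.
Full years: 2371: 365; 2372: 366; 2373: 365. Sum = 1096.
Total: 354 + 1096 + 265 = 1715 days.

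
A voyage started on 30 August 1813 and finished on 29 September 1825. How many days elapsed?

From August 30, 1813 to August 30, 1825: 12 years, of which 3 contain a Feb 29 — 9×365 + 3×366 = 4383 days.
August 1825: 31 − 30 = 1 day remains.
September 1–29, 1825: 29 days.
Residual: 30 days.
Total: 4413 days.

4413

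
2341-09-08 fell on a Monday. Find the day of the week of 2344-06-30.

Day-of-year of September 8, 2341: 251.
Day-of-year of June 30, 2344: 182.
2341 has 365 days, so 365 − 251 = 114 days remain in 2341.
Full years: 2342: 365; 2343: 365. Sum = 730.
Total: 114 + 730 + 182 = 1026 days.
1026 mod 7 = 4, so 4 days after Monday is Friday.

Friday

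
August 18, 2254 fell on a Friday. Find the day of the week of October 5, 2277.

Friday

Day-of-year of August 18, 2254: 230.
Day-of-year of October 5, 2277: 278.
2254 has 365 days, so 365 − 230 = 135 days remain in 2254.
Full years 2255–2276: 16 common + 6 leap = 16×365 + 6×366 = 8036 days.
Total: 135 + 8036 + 278 = 8449 days.
8449 is a multiple of 7, so October 5, 2277 falls on the same weekday: Friday.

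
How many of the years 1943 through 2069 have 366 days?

Years divisible by 4: 1944, 1948, …, 2068 — 32 in all.
2000 is divisible by 400, so still leap.
No century exceptions apply. Count: 32.

32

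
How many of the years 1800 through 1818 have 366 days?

Years divisible by 4 in [1800, 1818]: 1800, 1804, 1808, 1812, 1816.
Of these, 1800 is divisible by 100 but not 400, so not leap.
Leap years: 5 − 1 = 4.

4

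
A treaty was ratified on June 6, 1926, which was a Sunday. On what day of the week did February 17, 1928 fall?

Day-of-year of June 6, 1926: 157.
Day-of-year of February 17, 1928: 48.
1926 has 365 days, so 365 − 157 = 208 days remain in 1926.
Full years: 1927: 365. Sum = 365.
Total: 208 + 365 + 48 = 621 days.
621 mod 7 = 5, so 5 days after Sunday is Friday.

Friday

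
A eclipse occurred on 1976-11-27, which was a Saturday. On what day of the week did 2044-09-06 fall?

From November 27, 1976 to November 27, 2043: 67 years, of which 16 contain a Feb 29 — 51×365 + 16×366 = 24471 days.
(2000 is a leap year (divisible by 400).)
November 2043: 30 − 27 = 3 days remain.
Then 9 full months totalling 275 days.
September 1–6, 2044: 6 days.
Residual: 284 days.
Total: 24755 days.
24755 mod 7 = 3, so 3 days after Saturday is Tuesday.

Tuesday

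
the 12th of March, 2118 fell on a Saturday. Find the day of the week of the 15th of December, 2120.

March 2118: 31 − 12 = 19 days remain.
Then 32 full months totalling 975 days.
December 1–15, 2120: 15 days.
Total: 19 + 975 + 15 = 1009 days.
1009 mod 7 = 1, so 1 day after Saturday is Sunday.

Sunday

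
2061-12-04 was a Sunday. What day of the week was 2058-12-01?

Count forward from the earlier date (December 1, 2058) to the later (December 4, 2061):
December 1, 2058 → December 1, 2059: 365 days.
December 1, 2059 → December 1, 2060: 366 days (2060 is a leap year).
December 1, 2060 → December 1, 2061: 365 days.
Within December 2061: 4 − 1 = 3 days.
Total: 1099 days.
1099 is a multiple of 7, so 2058-12-01 falls on the same weekday: Sunday.

Sunday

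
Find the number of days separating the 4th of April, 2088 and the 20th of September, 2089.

Day-of-year of April 4, 2088: 95.
Day-of-year of September 20, 2089: 263.
2088 has 366 days, so 366 − 95 = 271 days remain in 2088.
Total: 271 + 263 = 534 days.

534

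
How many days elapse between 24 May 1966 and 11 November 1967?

536

May 1966: 31 − 24 = 7 days remain.
Then 17 full months totalling 518 days.
November 1–11, 1967: 11 days.
Total: 7 + 518 + 11 = 536 days.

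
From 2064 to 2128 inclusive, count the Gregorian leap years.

Years divisible by 4: 2064, 2068, …, 2128 — 17 in all.
Of these, 2100 is divisible by 100 but not 400, so not leap.
Leap years: 17 − 1 = 16.

16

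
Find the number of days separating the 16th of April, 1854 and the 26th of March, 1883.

Day-of-year of April 16, 1854: 106.
Day-of-year of March 26, 1883: 85.
1854 has 365 days, so 365 − 106 = 259 days remain in 1854.
Full years 1855–1882: 21 common + 7 leap = 21×365 + 7×366 = 10227 days.
Total: 259 + 10227 + 85 = 10571 days.

10571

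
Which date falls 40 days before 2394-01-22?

2393-12-13

Count 40 days before January 22, 2394:
Day-of-year of December 13, 2393: 347.
Day-of-year of January 22, 2394: 22.
2393 has 365 days, so 365 − 347 = 18 days remain in 2393.
Total: 18 + 22 = 40 days.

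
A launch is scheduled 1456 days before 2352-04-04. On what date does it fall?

2348-04-09

Count 1456 days before April 4, 2352:
Day-of-year of April 9, 2348: 100.
Day-of-year of April 4, 2352: 95.
2348 has 366 days, so 366 − 100 = 266 days remain in 2348.
Full years: 2349: 365; 2350: 365; 2351: 365. Sum = 1095.
Total: 266 + 1095 + 95 = 1456 days.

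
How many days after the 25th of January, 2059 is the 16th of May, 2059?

111

January 2059: 31 − 25 = 6 days remain.
Then February 2059 (28), March (31), April (30): 28 + 31 + 30 = 89 days.
May 1–16, 2059: 16 days.
Total: 6 + 89 + 16 = 111 days.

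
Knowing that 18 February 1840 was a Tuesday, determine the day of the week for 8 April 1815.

Saturday

Count forward from the earlier date (April 8, 1815) to the later (February 18, 1840):
Day-of-year of April 8, 1815: 98.
Day-of-year of February 18, 1840: 49.
1815 has 365 days, so 365 − 98 = 267 days remain in 1815.
Full years 1816–1839: 18 common + 6 leap = 18×365 + 6×366 = 8766 days.
Total: 267 + 8766 + 49 = 9082 days.
9082 mod 7 = 3, so 3 days before Tuesday is Saturday.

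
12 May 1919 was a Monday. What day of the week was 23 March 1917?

Count forward from the earlier date (March 23, 1917) to the later (May 12, 1919):
March 1917: 31 − 23 = 8 days remain.
Then 25 full months totalling 760 days.
May 1–12, 1919: 12 days.
Total: 8 + 760 + 12 = 780 days.
780 mod 7 = 3, so 3 days before Monday is Friday.

Friday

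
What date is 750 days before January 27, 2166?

January 8, 2164

Count 750 days before January 27, 2166:
January 2164: 31 − 8 = 23 days remain.
Then 23 full months totalling 700 days.
January 1–27, 2166: 27 days.
Total: 23 + 700 + 27 = 750 days.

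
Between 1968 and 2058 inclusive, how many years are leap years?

Years divisible by 4: 1968, 1972, …, 2056 — 23 in all.
2000 is divisible by 400, so still leap.
No century exceptions apply. Count: 23.

23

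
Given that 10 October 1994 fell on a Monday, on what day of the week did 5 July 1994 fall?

Tuesday

Count forward from the earlier date (July 5, 1994) to the later (October 10, 1994):
July 1994: 31 − 5 = 26 days remain.
Then August (31), September (30): 31 + 30 = 61 days.
October 1–10, 1994: 10 days.
Total: 26 + 61 + 10 = 97 days.
97 mod 7 = 6, so 6 days before Monday is Tuesday.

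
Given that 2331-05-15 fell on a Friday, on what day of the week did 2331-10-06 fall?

May 2331: 31 − 15 = 16 days remain.
Then June (30), July (31), August (31), September (30): 30 + 31 + 31 + 30 = 122 days.
October 1–6, 2331: 6 days.
Total: 16 + 122 + 6 = 144 days.
144 mod 7 = 4, so 4 days after Friday is Tuesday.

Tuesday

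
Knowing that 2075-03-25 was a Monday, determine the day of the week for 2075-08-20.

Tuesday

March 2075: 31 − 25 = 6 days remain.
Then April (30), May (31), June (30), July (31): 30 + 31 + 30 + 31 = 122 days.
August 1–20, 2075: 20 days.
Total: 6 + 122 + 20 = 148 days.
148 mod 7 = 1, so 1 day after Monday is Tuesday.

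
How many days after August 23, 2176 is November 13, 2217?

15056

From August 23, 2176 to August 23, 2217: 41 years, of which 9 contain a Feb 29 — 32×365 + 9×366 = 14974 days.
(2200 is not a leap year (divisible by 100 but not 400).)
August 2217: 31 − 23 = 8 days remain.
Then September (30), October (31): 30 + 31 = 61 days.
November 1–13, 2217: 13 days.
Residual: 82 days.
Total: 15056 days.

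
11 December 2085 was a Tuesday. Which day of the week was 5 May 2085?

Saturday

Count forward from the earlier date (May 5, 2085) to the later (December 11, 2085):
May 2085: 31 − 5 = 26 days remain.
Then June (30), July (31), August (31), September (30), October (31), November (30): 30 + 31 + 31 + 30 + 31 + 30 = 183 days.
December 1–11, 2085: 11 days.
Total: 26 + 183 + 11 = 220 days.
220 mod 7 = 3, so 3 days before Tuesday is Saturday.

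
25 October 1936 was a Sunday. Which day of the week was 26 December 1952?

Friday

From October 25, 1936 to October 25, 1952: 16 years, of which 4 contain a Feb 29 — 12×365 + 4×366 = 5844 days.
October 1952: 31 − 25 = 6 days remain.
Then November (30): 30 days.
December 1–26, 1952: 26 days.
Residual: 62 days.
Total: 5906 days.
5906 mod 7 = 5, so 5 days after Sunday is Friday.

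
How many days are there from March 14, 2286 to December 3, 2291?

Day-of-year of March 14, 2286: 73.
Day-of-year of December 3, 2291: 337.
2286 has 365 days, so 365 − 73 = 292 days remain in 2286.
Full years: 2287: 365; 2288: 366; 2289: 365; 2290: 365. Sum = 1461.
Total: 292 + 1461 + 337 = 2090 days.

2090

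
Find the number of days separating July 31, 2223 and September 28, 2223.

July 2223: 31 − 31 = 0 days remain.
Then August (31): 31 days.
September 1–28, 2223: 28 days.
Total: 0 + 31 + 28 = 59 days.

59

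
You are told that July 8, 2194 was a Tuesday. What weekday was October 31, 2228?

Day-of-year of July 8, 2194: 189.
Day-of-year of October 31, 2228: 305.
2194 has 365 days, so 365 − 189 = 176 days remain in 2194.
Full years 2195–2227: 26 common + 7 leap = 26×365 + 7×366 = 12052 days.
Total: 176 + 12052 + 305 = 12533 days.
12533 mod 7 = 3, so 3 days after Tuesday is Friday.

Friday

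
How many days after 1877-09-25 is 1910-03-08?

11851

From September 25, 1877 to September 25, 1909: 32 years, of which 7 contain a Feb 29 — 25×365 + 7×366 = 11687 days.
(1900 is not a leap year (divisible by 100 but not 400).)
September 1909: 30 − 25 = 5 days remain.
Then October (31), November (30), December (31), January (31), February 1910 (28): 31 + 30 + 31 + 31 + 28 = 151 days.
March 1–8, 1910: 8 days.
Residual: 164 days.
Total: 11851 days.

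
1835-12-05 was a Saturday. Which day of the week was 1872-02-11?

From December 5, 1835 to December 5, 1871: 36 years, of which 9 contain a Feb 29 — 27×365 + 9×366 = 13149 days.
December 1871: 31 − 5 = 26 days remain.
Then January (31): 31 days.
February 1–11, 1872: 11 days (1872 is a leap year).
Residual: 68 days.
Total: 13217 days.
13217 mod 7 = 1, so 1 day after Saturday is Sunday.

Sunday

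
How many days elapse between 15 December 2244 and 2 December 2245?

December 2244: 31 − 15 = 16 days remain.
Then 11 full months totalling 334 days.
December 1–2, 2245: 2 days.
Total: 16 + 334 + 2 = 352 days.

352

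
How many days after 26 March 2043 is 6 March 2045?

March 26, 2043 → March 26, 2044: 366 days (2044 is a leap year).
March 2044: 31 − 26 = 5 days remain.
Then 11 full months totalling 334 days.
March 1–6, 2045: 6 days.
Residual: 345 days.
Total: 711 days.

711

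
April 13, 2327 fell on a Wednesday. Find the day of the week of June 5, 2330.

Day-of-year of April 13, 2327: 103.
Day-of-year of June 5, 2330: 156.
2327 has 365 days, so 365 − 103 = 262 days remain in 2327.
Full years: 2328: 366; 2329: 365. Sum = 731.
Total: 262 + 731 + 156 = 1149 days.
1149 mod 7 = 1, so 1 day after Wednesday is Thursday.

Thursday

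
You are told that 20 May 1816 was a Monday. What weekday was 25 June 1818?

May 1816: 31 − 20 = 11 days remain.
Then 24 full months totalling 730 days.
June 1–25, 1818: 25 days.
Total: 11 + 730 + 25 = 766 days.
766 mod 7 = 3, so 3 days after Monday is Thursday.

Thursday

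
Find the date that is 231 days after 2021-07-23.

2022-03-11

Count 231 days after July 23, 2021:
July 2021: 31 − 23 = 8 days remain.
Then August (31), September (30), October (31), November (30), December (31), January (31), February 2022 (28): 31 + 30 + 31 + 30 + 31 + 31 + 28 = 212 days.
March 1–11, 2022: 11 days.
Residual: 231 days.
Total: 231 days.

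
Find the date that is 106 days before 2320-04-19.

2320-01-04

Count 106 days before April 19, 2320:
January 2320: 31 − 4 = 27 days remain.
Then February 2320 (29), March (31): 29 + 31 = 60 days.
April 1–19, 2320: 19 days.
Total: 27 + 60 + 19 = 106 days.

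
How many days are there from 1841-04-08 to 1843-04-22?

April 1841: 30 − 8 = 22 days remain.
Then 23 full months totalling 700 days.
April 1–22, 1843: 22 days.
Total: 22 + 700 + 22 = 744 days.

744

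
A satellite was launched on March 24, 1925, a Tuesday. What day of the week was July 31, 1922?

Monday

Count forward from the earlier date (July 31, 1922) to the later (March 24, 1925):
July 31, 1922 → July 31, 1923: 365 days.
July 31, 1923 → July 31, 1924: 366 days (1924 is a leap year).
July 1924: 31 − 31 = 0 days remain.
Then August (31), September (30), October (31), November (30), December (31), January (31), February 1925 (28): 31 + 30 + 31 + 30 + 31 + 31 + 28 = 212 days.
March 1–24, 1925: 24 days.
Residual: 236 days.
Total: 967 days.
967 mod 7 = 1, so 1 day before Tuesday is Monday.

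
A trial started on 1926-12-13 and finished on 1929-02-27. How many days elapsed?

807

Day-of-year of December 13, 1926: 347.
Day-of-year of February 27, 1929: 58.
1926 has 365 days, so 365 − 347 = 18 days remain in 1926.
Full years: 1927: 365; 1928: 366. Sum = 731.
Total: 18 + 731 + 58 = 807 days.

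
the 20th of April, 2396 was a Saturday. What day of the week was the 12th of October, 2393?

Count forward from the earlier date (October 12, 2393) to the later (April 20, 2396):
Day-of-year of October 12, 2393: 285.
Day-of-year of April 20, 2396: 111.
2393 has 365 days, so 365 − 285 = 80 days remain in 2393.
Full years: 2394: 365; 2395: 365. Sum = 730.
Total: 80 + 730 + 111 = 921 days.
921 mod 7 = 4, so 4 days before Saturday is Tuesday.

Tuesday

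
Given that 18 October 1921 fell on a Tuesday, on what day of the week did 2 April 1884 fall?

Count forward from the earlier date (April 2, 1884) to the later (October 18, 1921):
From April 2, 1884 to April 2, 1921: 37 years, of which 8 contain a Feb 29 — 29×365 + 8×366 = 13513 days.
(1900 is not a leap year (divisible by 100 but not 400).)
April 1921: 30 − 2 = 28 days remain.
Then May (31), June (30), July (31), August (31), September (30): 31 + 30 + 31 + 31 + 30 = 153 days.
October 1–18, 1921: 18 days.
Residual: 199 days.
Total: 13712 days.
13712 mod 7 = 6, so 6 days before Tuesday is Wednesday.

Wednesday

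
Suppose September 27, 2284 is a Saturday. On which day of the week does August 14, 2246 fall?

Count forward from the earlier date (August 14, 2246) to the later (September 27, 2284):
From August 14, 2246 to August 14, 2284: 38 years, of which 10 contain a Feb 29 — 28×365 + 10×366 = 13880 days.
August 2284: 31 − 14 = 17 days remain.
September 1–27, 2284: 27 days.
Residual: 44 days.
Total: 13924 days.
13924 mod 7 = 1, so 1 day before Saturday is Friday.

Friday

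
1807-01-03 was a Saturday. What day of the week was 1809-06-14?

Wednesday

January 3, 1807 → January 3, 1808: 365 days.
January 3, 1808 → January 3, 1809: 366 days (1808 is a leap year).
January 1809: 31 − 3 = 28 days remain.
Then February 1809 (28), March (31), April (30), May (31): 28 + 31 + 30 + 31 = 120 days.
June 1–14, 1809: 14 days.
Residual: 162 days.
Total: 893 days.
893 mod 7 = 4, so 4 days after Saturday is Wednesday.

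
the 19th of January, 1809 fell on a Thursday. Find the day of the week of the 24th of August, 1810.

Day-of-year of January 19, 1809: 19.
Day-of-year of August 24, 1810: 236.
1809 has 365 days, so 365 − 19 = 346 days remain in 1809.
Total: 346 + 236 = 582 days.
582 mod 7 = 1, so 1 day after Thursday is Friday.

Friday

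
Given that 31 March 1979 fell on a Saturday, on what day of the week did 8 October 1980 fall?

Day-of-year of March 31, 1979: 90.
Day-of-year of October 8, 1980: 282.
1979 has 365 days, so 365 − 90 = 275 days remain in 1979.
Total: 275 + 282 = 557 days.
557 mod 7 = 4, so 4 days after Saturday is Wednesday.

Wednesday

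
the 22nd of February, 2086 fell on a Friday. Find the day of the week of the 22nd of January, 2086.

Tuesday

Count forward from the earlier date (January 22, 2086) to the later (February 22, 2086):
January 2086: 31 − 22 = 9 days remain.
February 1–22, 2086: 22 days (2086 is not a leap year).
Total: 9 + 22 = 31 days.
31 mod 7 = 3, so 3 days before Friday is Tuesday.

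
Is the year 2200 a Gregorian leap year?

2200 is not a leap year (divisible by 100 but not 400).

No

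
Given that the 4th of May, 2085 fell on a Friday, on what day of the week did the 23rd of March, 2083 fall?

Tuesday

Count forward from the earlier date (March 23, 2083) to the later (May 4, 2085):
March 23, 2083 → March 23, 2084: 366 days (2084 is a leap year).
March 23, 2084 → March 23, 2085: 365 days.
March 2085: 31 − 23 = 8 days remain.
Then April (30): 30 days.
May 1–4, 2085: 4 days.
Residual: 42 days.
Total: 773 days.
773 mod 7 = 3, so 3 days before Friday is Tuesday.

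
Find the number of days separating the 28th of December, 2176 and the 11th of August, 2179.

956

Day-of-year of December 28, 2176: 363.
Day-of-year of August 11, 2179: 223.
2176 has 366 days, so 366 − 363 = 3 days remain in 2176.
Full years: 2177: 365; 2178: 365. Sum = 730.
Total: 3 + 730 + 223 = 956 days.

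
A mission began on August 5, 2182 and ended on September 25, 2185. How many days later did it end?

1147

Day-of-year of August 5, 2182: 217.
Day-of-year of September 25, 2185: 268.
2182 has 365 days, so 365 − 217 = 148 days remain in 2182.
Full years: 2183: 365; 2184: 366. Sum = 731.
Total: 148 + 731 + 268 = 1147 days.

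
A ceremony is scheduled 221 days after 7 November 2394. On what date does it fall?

16 June 2395

Count 221 days after November 7, 2394:
November 2394: 30 − 7 = 23 days remain.
Then December (31), January (31), February 2395 (28), March (31), April (30), May (31): 31 + 31 + 28 + 31 + 30 + 31 = 182 days.
June 1–16, 2395: 16 days.
Residual: 221 days.
Total: 221 days.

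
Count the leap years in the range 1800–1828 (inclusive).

Years divisible by 4 in [1800, 1828]: 1800, 1804, 1808, 1812, 1816, 1820, 1824, 1828.
Of these, 1800 is divisible by 100 but not 400, so not leap.
Leap years: 8 − 1 = 7.

7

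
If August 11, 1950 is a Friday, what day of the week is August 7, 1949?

Count forward from the earlier date (August 7, 1949) to the later (August 11, 1950):
Day-of-year of August 7, 1949: 219.
Day-of-year of August 11, 1950: 223.
1949 has 365 days, so 365 − 219 = 146 days remain in 1949.
Total: 146 + 223 = 369 days.
369 mod 7 = 5, so 5 days before Friday is Sunday.

Sunday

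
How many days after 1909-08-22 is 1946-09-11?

Day-of-year of August 22, 1909: 234.
Day-of-year of September 11, 1946: 254.
1909 has 365 days, so 365 − 234 = 131 days remain in 1909.
Full years 1910–1945: 27 common + 9 leap = 27×365 + 9×366 = 13149 days.
Total: 131 + 13149 + 254 = 13534 days.

13534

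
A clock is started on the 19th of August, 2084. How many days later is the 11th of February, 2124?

Day-of-year of August 19, 2084: 232.
Day-of-year of February 11, 2124: 42.
2084 has 366 days, so 366 − 232 = 134 days remain in 2084.
Full years 2085–2123: 31 common + 8 leap = 31×365 + 8×366 = 14243 days.
Total: 134 + 14243 + 42 = 14419 days.

14419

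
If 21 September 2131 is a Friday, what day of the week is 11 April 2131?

Count forward from the earlier date (April 11, 2131) to the later (September 21, 2131):
April 2131: 30 − 11 = 19 days remain.
Then May (31), June (30), July (31), August (31): 31 + 30 + 31 + 31 = 123 days.
September 1–21, 2131: 21 days.
Total: 19 + 123 + 21 = 163 days.
163 mod 7 = 2, so 2 days before Friday is Wednesday.

Wednesday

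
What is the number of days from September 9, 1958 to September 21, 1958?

Within September 1958: 21 − 9 = 12 days.

12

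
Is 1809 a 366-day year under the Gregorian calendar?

1809 is not a leap year.

No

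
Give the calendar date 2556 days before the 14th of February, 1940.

the 14th of February, 1933

Count 2556 days before February 14, 1940:
Day-of-year of February 14, 1933: 45.
Day-of-year of February 14, 1940: 45.
1933 has 365 days, so 365 − 45 = 320 days remain in 1933.
Full years: 1934: 365; 1935: 365; 1936: 366; 1937: 365; 1938: 365; 1939: 365. Sum = 2191.
Total: 320 + 2191 + 45 = 2556 days.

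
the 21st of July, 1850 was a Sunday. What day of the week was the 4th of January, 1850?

Count forward from the earlier date (January 4, 1850) to the later (July 21, 1850):
January 1850: 31 − 4 = 27 days remain.
Then February 1850 (28), March (31), April (30), May (31), June (30): 28 + 31 + 30 + 31 + 30 = 150 days.
July 1–21, 1850: 21 days.
Total: 27 + 150 + 21 = 198 days.
198 mod 7 = 2, so 2 days before Sunday is Friday.

Friday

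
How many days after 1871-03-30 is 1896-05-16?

9179

Day-of-year of March 30, 1871: 89.
Day-of-year of May 16, 1896: 137.
1871 has 365 days, so 365 − 89 = 276 days remain in 1871.
Full years 1872–1895: 18 common + 6 leap = 18×365 + 6×366 = 8766 days.
Total: 276 + 8766 + 137 = 9179 days.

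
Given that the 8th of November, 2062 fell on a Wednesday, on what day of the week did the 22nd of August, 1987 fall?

Saturday

Count forward from the earlier date (August 22, 1987) to the later (November 8, 2062):
From August 22, 1987 to August 22, 2062: 75 years, of which 19 contain a Feb 29 — 56×365 + 19×366 = 27394 days.
(2000 is a leap year (divisible by 400).)
August 2062: 31 − 22 = 9 days remain.
Then September (30), October (31): 30 + 31 = 61 days.
November 1–8, 2062: 8 days.
Residual: 78 days.
Total: 27472 days.
27472 mod 7 = 4, so 4 days before Wednesday is Saturday.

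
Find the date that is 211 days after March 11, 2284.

October 8, 2284

Count 211 days after March 11, 2284:
March 2284: 31 − 11 = 20 days remain.
Then April (30), May (31), June (30), July (31), August (31), September (30): 30 + 31 + 30 + 31 + 31 + 30 = 183 days.
October 1–8, 2284: 8 days.
Total: 20 + 183 + 8 = 211 days.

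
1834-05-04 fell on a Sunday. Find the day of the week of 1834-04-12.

Count forward from the earlier date (April 12, 1834) to the later (May 4, 1834):
April 1834: 30 − 12 = 18 days remain.
May 1–4, 1834: 4 days.
Total: 18 + 4 = 22 days.
22 mod 7 = 1, so 1 day before Sunday is Saturday.

Saturday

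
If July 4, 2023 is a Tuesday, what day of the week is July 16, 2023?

Within July 2023: 16 − 4 = 12 days.
12 mod 7 = 5, so 5 days after Tuesday is Sunday.

Sunday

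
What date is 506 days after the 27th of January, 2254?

the 17th of June, 2255

Count 506 days after January 27, 2254:
January 27, 2254 → January 27, 2255: 365 days.
January 2255: 31 − 27 = 4 days remain.
Then February 2255 (28), March (31), April (30), May (31): 28 + 31 + 30 + 31 = 120 days.
June 1–17, 2255: 17 days.
Residual: 141 days.
Total: 506 days.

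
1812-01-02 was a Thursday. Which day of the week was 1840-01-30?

Thursday

From January 2, 1812 to January 2, 1840: 28 years, of which 7 contain a Feb 29 — 21×365 + 7×366 = 10227 days.
Within January 1840: 30 − 2 = 28 days.
Total: 10255 days.
10255 is a multiple of 7, so 1840-01-30 falls on the same weekday: Thursday.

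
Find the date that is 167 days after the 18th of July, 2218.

the 1st of January, 2219

Count 167 days after July 18, 2218:
July 2218: 31 − 18 = 13 days remain.
Then August (31), September (30), October (31), November (30), December (31): 31 + 30 + 31 + 30 + 31 = 153 days.
January 1, 2219: 1 day.
Total: 13 + 153 + 1 = 167 days.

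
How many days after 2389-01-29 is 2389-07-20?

January 2389: 31 − 29 = 2 days remain.
Then February 2389 (28), March (31), April (30), May (31), June (30): 28 + 31 + 30 + 31 + 30 = 150 days.
July 1–20, 2389: 20 days.
Total: 2 + 150 + 20 = 172 days.

172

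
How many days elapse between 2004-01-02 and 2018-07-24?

5317

Day-of-year of January 2, 2004: 2.
Day-of-year of July 24, 2018: 205.
2004 has 366 days, so 366 − 2 = 364 days remain in 2004.
Full years 2005–2017: 10 common + 3 leap = 10×365 + 3×366 = 4748 days.
Total: 364 + 4748 + 205 = 5317 days.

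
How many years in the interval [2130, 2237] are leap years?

26

Years divisible by 4: 2132, 2136, …, 2236 — 27 in all.
Of these, 2200 is divisible by 100 but not 400, so not leap.
Leap years: 27 − 1 = 26.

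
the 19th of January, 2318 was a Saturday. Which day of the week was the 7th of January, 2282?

Saturday

Count forward from the earlier date (January 7, 2282) to the later (January 19, 2318):
From January 7, 2282 to January 7, 2318: 36 years, of which 8 contain a Feb 29 — 28×365 + 8×366 = 13148 days.
(2300 is not a leap year (divisible by 100 but not 400).)
Within January 2318: 19 − 7 = 12 days.
Total: 13160 days.
13160 is a multiple of 7, so the 7th of January, 2282 falls on the same weekday: Saturday.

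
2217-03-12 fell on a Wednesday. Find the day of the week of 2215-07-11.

Count forward from the earlier date (July 11, 2215) to the later (March 12, 2217):
July 2215: 31 − 11 = 20 days remain.
Then 19 full months totalling 578 days.
March 1–12, 2217: 12 days.
Total: 20 + 578 + 12 = 610 days.
610 mod 7 = 1, so 1 day before Wednesday is Tuesday.

Tuesday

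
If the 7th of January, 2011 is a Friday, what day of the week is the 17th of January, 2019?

From January 7, 2011 to January 7, 2019: 8 years, of which 2 contain a Feb 29 — 6×365 + 2×366 = 2922 days.
Within January 2019: 17 − 7 = 10 days.
Total: 2932 days.
2932 mod 7 = 6, so 6 days after Friday is Thursday.

Thursday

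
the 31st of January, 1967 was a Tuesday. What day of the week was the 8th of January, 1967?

Count forward from the earlier date (January 8, 1967) to the later (January 31, 1967):
Within January 1967: 31 − 8 = 23 days.
23 mod 7 = 2, so 2 days before Tuesday is Sunday.

Sunday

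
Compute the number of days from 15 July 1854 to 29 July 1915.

Day-of-year of July 15, 1854: 196.
Day-of-year of July 29, 1915: 210.
1854 has 365 days, so 365 − 196 = 169 days remain in 1854.
Full years 1855–1914: 46 common + 14 leap = 46×365 + 14×366 = 21914 days.
Total: 169 + 21914 + 210 = 22293 days.

22293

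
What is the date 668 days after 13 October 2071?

11 August 2073

Count 668 days after October 13, 2071:
October 13, 2071 → October 13, 2072: 366 days (2072 is a leap year).
October 2072: 31 − 13 = 18 days remain.
Then 9 full months totalling 273 days.
August 1–11, 2073: 11 days.
Residual: 302 days.
Total: 668 days.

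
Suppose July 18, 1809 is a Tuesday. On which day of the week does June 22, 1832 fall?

Friday

From July 18, 1809 to July 18, 1831: 22 years, of which 5 contain a Feb 29 — 17×365 + 5×366 = 8035 days.
July 1831: 31 − 18 = 13 days remain.
Then 10 full months totalling 305 days.
June 1–22, 1832: 22 days.
Residual: 340 days.
Total: 8375 days.
8375 mod 7 = 3, so 3 days after Tuesday is Friday.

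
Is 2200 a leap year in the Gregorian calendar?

No

2200 is not a leap year (divisible by 100 but not 400).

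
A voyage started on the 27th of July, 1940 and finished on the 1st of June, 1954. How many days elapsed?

Day-of-year of July 27, 1940: 209.
Day-of-year of June 1, 1954: 152.
1940 has 366 days, so 366 − 209 = 157 days remain in 1940.
Full years 1941–1953: 10 common + 3 leap = 10×365 + 3×366 = 4748 days.
Total: 157 + 4748 + 152 = 5057 days.

5057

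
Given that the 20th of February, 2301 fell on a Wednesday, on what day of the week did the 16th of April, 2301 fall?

Tuesday

February 2301: 28 − 20 = 8 days remain (2301 is not a leap year, so February has 28 days).
Then March (31): 31 days.
April 1–16, 2301: 16 days.
Total: 8 + 31 + 16 = 55 days.
55 mod 7 = 6, so 6 days after Wednesday is Tuesday.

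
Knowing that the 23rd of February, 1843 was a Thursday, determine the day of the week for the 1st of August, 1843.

Tuesday

February 1843: 28 − 23 = 5 days remain (1843 is not a leap year, so February has 28 days).
Then March (31), April (30), May (31), June (30), July (31): 31 + 30 + 31 + 30 + 31 = 153 days.
August 1, 1843: 1 day.
Total: 5 + 153 + 1 = 159 days.
159 mod 7 = 5, so 5 days after Thursday is Tuesday.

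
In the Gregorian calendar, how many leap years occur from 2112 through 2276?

41

Years divisible by 4: 2112, 2116, …, 2276 — 42 in all.
Of these, 2200 is divisible by 100 but not 400, so not leap.
Leap years: 42 − 1 = 41.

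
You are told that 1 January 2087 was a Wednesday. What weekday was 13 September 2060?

Monday

Count forward from the earlier date (September 13, 2060) to the later (January 1, 2087):
From September 13, 2060 to September 13, 2086: 26 years, of which 6 contain a Feb 29 — 20×365 + 6×366 = 9496 days.
September 2086: 30 − 13 = 17 days remain.
Then October (31), November (30), December (31): 31 + 30 + 31 = 92 days.
January 1, 2087: 1 day.
Residual: 110 days.
Total: 9606 days.
9606 mod 7 = 2, so 2 days before Wednesday is Monday.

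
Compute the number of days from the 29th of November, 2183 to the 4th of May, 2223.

14400

Day-of-year of November 29, 2183: 333.
Day-of-year of May 4, 2223: 124.
2183 has 365 days, so 365 − 333 = 32 days remain in 2183.
Full years 2184–2222: 30 common + 9 leap = 30×365 + 9×366 = 14244 days.
Total: 32 + 14244 + 124 = 14400 days.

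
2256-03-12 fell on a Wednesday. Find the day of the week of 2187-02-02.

Friday

Count forward from the earlier date (February 2, 2187) to the later (March 12, 2256):
Day-of-year of February 2, 2187: 33.
Day-of-year of March 12, 2256: 72.
2187 has 365 days, so 365 − 33 = 332 days remain in 2187.
Full years 2188–2255: 52 common + 16 leap = 52×365 + 16×366 = 24836 days.
Total: 332 + 24836 + 72 = 25240 days.
25240 mod 7 = 5, so 5 days before Wednesday is Friday.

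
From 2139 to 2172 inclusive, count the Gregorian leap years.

9

Years divisible by 4 in [2139, 2172]: 2140, 2144, 2148, 2152, 2156, 2160, 2164, 2168, 2172.
No century exceptions apply. Count: 9.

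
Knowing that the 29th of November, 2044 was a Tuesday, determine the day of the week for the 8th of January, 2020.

Count forward from the earlier date (January 8, 2020) to the later (November 29, 2044):
From January 8, 2020 to January 8, 2044: 24 years, of which 6 contain a Feb 29 — 18×365 + 6×366 = 8766 days.
January 2044: 31 − 8 = 23 days remain.
Then 9 full months totalling 274 days.
November 1–29, 2044: 29 days.
Residual: 326 days.
Total: 9092 days.
9092 mod 7 = 6, so 6 days before Tuesday is Wednesday.

Wednesday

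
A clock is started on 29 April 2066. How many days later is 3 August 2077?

4114

From April 29, 2066 to April 29, 2077: 11 years, of which 3 contain a Feb 29 — 8×365 + 3×366 = 4018 days.
April 2077: 30 − 29 = 1 day remains.
Then May (31), June (30), July (31): 31 + 30 + 31 = 92 days.
August 1–3, 2077: 3 days.
Residual: 96 days.
Total: 4114 days.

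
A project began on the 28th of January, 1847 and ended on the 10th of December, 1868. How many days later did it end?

From January 28, 1847 to January 28, 1868: 21 years, of which 5 contain a Feb 29 — 16×365 + 5×366 = 7670 days.
January 1868: 31 − 28 = 3 days remain.
Then 10 full months totalling 304 days.
December 1–10, 1868: 10 days.
Residual: 317 days.
Total: 7987 days.

7987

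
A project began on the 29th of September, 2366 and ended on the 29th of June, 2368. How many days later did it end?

Day-of-year of September 29, 2366: 272.
Day-of-year of June 29, 2368: 181.
2366 has 365 days, so 365 − 272 = 93 days remain in 2366.
Full years: 2367: 365. Sum = 365.
Total: 93 + 365 + 181 = 639 days.

639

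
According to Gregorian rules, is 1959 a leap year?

1959 is not a leap year.

No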